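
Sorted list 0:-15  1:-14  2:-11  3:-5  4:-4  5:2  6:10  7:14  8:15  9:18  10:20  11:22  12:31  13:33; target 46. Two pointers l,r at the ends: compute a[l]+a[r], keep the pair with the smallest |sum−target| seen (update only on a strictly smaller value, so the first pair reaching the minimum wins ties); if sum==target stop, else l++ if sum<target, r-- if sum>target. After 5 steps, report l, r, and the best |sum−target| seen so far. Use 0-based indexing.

l=0 r=13: -15+33=18 d=28 *, l++
l=1 r=13: -14+33=19 d=27 *, l++
l=2 r=13: -11+33=22 d=24 *, l++
l=3 r=13: -5+33=28 d=18 *, l++
l=4 r=13: -4+33=29 d=17 *, l++

l=5, r=13, best |Δ|=17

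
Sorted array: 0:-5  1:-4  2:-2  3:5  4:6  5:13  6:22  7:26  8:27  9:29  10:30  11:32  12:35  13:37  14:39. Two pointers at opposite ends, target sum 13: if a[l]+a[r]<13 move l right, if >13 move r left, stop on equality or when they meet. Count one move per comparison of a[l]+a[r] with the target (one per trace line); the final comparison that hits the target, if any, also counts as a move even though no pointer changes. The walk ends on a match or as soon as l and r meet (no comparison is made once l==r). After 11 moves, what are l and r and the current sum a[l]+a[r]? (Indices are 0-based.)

l=0 r=14: -5+39=34 >13, r--
l=0 r=13: -5+37=32 >13, r--
l=0 r=12: -5+35=30 >13, r--
l=0 r=11: -5+32=27 >13, r--
l=0 r=10: -5+30=25 >13, r--
l=0 r=9: -5+29=24 >13, r--
l=0 r=8: -5+27=22 >13, r--
l=0 r=7: -5+26=21 >13, r--
l=0 r=6: -5+22=17 >13, r--
l=0 r=5: -5+13=8 <13, l++
l=1 r=5: -4+13=9 <13, l++

l=2, r=5, sum=11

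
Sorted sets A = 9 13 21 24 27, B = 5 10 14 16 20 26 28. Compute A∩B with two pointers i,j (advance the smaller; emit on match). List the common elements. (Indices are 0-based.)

intersection = []

[i=0,j=0] 9>5 → j++
[i=0,j=1] 9<10 → i++
[i=1,j=1] 13>10 → j++
[i=1,j=2] 13<14 → i++
[i=2,j=2] 21>14 → j++
[i=2,j=3] 21>16 → j++
[i=2,j=4] 21>20 → j++
[i=2,j=5] 21<26 → i++
[i=3,j=5] 24<26 → i++
[i=4,j=5] 27>26 → j++
[i=4,j=6] 27<28 → i++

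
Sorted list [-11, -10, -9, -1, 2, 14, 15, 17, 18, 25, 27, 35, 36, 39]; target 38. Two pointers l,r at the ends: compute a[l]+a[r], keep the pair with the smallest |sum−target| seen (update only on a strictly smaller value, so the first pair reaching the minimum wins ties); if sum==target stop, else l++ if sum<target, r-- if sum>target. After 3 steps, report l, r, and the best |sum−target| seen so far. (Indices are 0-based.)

l=3, r=13, best |Δ|=8

[0,13] -11+39=28 d=10 * → l++
[1,13] -10+39=29 d=9 * → l++
[2,13] -9+39=30 d=8 * → l++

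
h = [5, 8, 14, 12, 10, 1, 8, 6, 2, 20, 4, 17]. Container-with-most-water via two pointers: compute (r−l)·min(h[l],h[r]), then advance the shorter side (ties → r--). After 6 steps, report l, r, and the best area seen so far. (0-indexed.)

[0,11] min(5,17)*11=55 best=55 * → l++
[1,11] min(8,17)*10=80 best=80 * → l++
[2,11] min(14,17)*9=126 best=126 * → l++
[3,11] min(12,17)*8=96 best=126 → l++
[4,11] min(10,17)*7=70 best=126 → l++
[5,11] min(1,17)*6=6 best=126 → l++

l=6, r=11, best area=126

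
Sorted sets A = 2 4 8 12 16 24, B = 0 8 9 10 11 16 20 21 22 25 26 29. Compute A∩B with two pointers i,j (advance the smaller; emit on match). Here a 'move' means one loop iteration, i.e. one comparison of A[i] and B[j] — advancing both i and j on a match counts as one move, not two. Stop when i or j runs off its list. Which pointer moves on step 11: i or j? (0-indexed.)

j

[i=0,j=0] 2>0 → j++
[i=0,j=1] 2<8 → i++
[i=1,j=1] 4<8 → i++
[i=2,j=1] 8==8 emit → i++,j++
[i=3,j=2] 12>9 → j++
[i=3,j=3] 12>10 → j++
[i=3,j=4] 12>11 → j++
[i=3,j=5] 12<16 → i++
[i=4,j=5] 16==16 emit → i++,j++
[i=5,j=6] 24>20 → j++
[i=5,j=7] 24>21 → j++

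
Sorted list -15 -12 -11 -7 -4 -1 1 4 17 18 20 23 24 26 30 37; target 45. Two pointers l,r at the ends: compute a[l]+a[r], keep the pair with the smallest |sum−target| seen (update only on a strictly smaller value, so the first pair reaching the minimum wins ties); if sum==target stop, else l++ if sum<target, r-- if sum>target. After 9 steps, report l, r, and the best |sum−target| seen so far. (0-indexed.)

l=8, r=14, best |Δ|=4

[0,15] -15+37=22 d=23 * → l++
[1,15] -12+37=25 d=20 * → l++
[2,15] -11+37=26 d=19 * → l++
[3,15] -7+37=30 d=15 * → l++
[4,15] -4+37=33 d=12 * → l++
[5,15] -1+37=36 d=9 * → l++
[6,15] 1+37=38 d=7 * → l++
[7,15] 4+37=41 d=4 * → l++
[8,15] 17+37=54 d=9 → r--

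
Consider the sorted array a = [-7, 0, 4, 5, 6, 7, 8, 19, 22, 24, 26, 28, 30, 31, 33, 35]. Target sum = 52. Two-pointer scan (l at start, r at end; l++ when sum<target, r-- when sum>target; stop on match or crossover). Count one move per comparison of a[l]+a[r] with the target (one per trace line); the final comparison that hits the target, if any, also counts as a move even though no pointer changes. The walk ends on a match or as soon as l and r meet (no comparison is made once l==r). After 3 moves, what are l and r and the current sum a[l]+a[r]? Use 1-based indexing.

l=4, r=16, sum=40

l=1 r=16: -7+35=28 <52, l++
l=2 r=16: 0+35=35 <52, l++
l=3 r=16: 4+35=39 <52, l++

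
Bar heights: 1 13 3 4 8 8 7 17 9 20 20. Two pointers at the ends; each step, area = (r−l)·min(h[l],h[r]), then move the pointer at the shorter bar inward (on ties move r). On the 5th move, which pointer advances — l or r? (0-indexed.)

l

[0,10] min(1,20)*10=10 best=10 * → l++
[1,10] min(13,20)*9=117 best=117 * → l++
[2,10] min(3,20)*8=24 best=117 → l++
[3,10] min(4,20)*7=28 best=117 → l++
[4,10] min(8,20)*6=48 best=117 → l++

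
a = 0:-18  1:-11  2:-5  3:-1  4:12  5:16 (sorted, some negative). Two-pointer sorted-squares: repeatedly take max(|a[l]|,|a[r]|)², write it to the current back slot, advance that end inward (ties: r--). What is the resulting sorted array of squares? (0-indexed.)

[0,5] |-18|>|16| out[5]=324 → l++
[1,5] |-11|<=|16| out[4]=256 → r--
[1,4] |-11|<=|12| out[3]=144 → r--
[1,3] |-11|>|-1| out[2]=121 → l++
[2,3] |-5|>|-1| out[1]=25 → l++
[3,3] |-1|<=|-1| out[0]=1 → r--

[1, 25, 121, 144, 256, 324]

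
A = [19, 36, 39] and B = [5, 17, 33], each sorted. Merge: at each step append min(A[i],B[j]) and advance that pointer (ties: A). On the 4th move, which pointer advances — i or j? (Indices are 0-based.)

i=0 j=0: A[i]=19>B[j]=5 take 5, j++
i=0 j=1: A[i]=19>B[j]=17 take 17, j++
i=0 j=2: A[i]=19<=B[j]=33 take 19, i++
i=1 j=2: A[i]=36>B[j]=33 take 33, j++

j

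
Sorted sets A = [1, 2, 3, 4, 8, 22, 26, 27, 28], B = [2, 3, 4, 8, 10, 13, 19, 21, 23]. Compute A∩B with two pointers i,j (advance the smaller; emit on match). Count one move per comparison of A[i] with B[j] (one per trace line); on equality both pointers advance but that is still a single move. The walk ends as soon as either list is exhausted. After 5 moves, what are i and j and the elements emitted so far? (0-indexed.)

i=5, j=4, emitted=[2, 3, 4, 8]

i=0 j=0: 1<2, i++
i=1 j=0: 2==2 emit, i++,j++
i=2 j=1: 3==3 emit, i++,j++
i=3 j=2: 4==4 emit, i++,j++
i=4 j=3: 8==8 emit, i++,j++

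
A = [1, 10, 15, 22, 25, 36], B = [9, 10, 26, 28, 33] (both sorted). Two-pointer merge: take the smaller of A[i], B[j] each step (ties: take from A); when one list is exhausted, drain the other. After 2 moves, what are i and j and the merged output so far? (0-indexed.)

[i=0,j=0] A[i]=1<=B[j]=9 take 1 → i++
[i=1,j=0] A[i]=10>B[j]=9 take 9 → j++

i=1, j=1, merged so far=[1, 9]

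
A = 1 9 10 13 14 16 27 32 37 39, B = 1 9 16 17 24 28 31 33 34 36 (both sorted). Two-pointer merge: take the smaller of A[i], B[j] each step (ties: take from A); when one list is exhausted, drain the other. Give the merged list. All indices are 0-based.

i=0 j=0: A[i]=1<=B[j]=1 take 1, i++
i=1 j=0: A[i]=9>B[j]=1 take 1, j++
i=1 j=1: A[i]=9<=B[j]=9 take 9, i++
i=2 j=1: A[i]=10>B[j]=9 take 9, j++
i=2 j=2: A[i]=10<=B[j]=16 take 10, i++
i=3 j=2: A[i]=13<=B[j]=16 take 13, i++
i=4 j=2: A[i]=14<=B[j]=16 take 14, i++
i=5 j=2: A[i]=16<=B[j]=16 take 16, i++
i=6 j=2: A[i]=27>B[j]=16 take 16, j++
i=6 j=3: A[i]=27>B[j]=17 take 17, j++
i=6 j=4: A[i]=27>B[j]=24 take 24, j++
i=6 j=5: A[i]=27<=B[j]=28 take 27, i++
i=7 j=5: A[i]=32>B[j]=28 take 28, j++
i=7 j=6: A[i]=32>B[j]=31 take 31, j++
i=7 j=7: A[i]=32<=B[j]=33 take 32, i++
i=8 j=7: A[i]=37>B[j]=33 take 33, j++
i=8 j=8: A[i]=37>B[j]=34 take 34, j++
i=8 j=9: A[i]=37>B[j]=36 take 36, j++
i=8 j=10: B done, take A[i]=37, i++
i=9 j=10: B done, take A[i]=39, i++

[1, 1, 9, 9, 10, 13, 14, 16, 16, 17, 24, 27, 28, 31, 32, 33, 34, 36, 37, 39]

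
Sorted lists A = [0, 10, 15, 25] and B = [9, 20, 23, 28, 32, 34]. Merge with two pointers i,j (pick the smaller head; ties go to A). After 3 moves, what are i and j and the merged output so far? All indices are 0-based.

i=2, j=1, merged so far=[0, 9, 10]

i=0 j=0: A[i]=0<=B[j]=9 take 0, i++
i=1 j=0: A[i]=10>B[j]=9 take 9, j++
i=1 j=1: A[i]=10<=B[j]=20 take 10, i++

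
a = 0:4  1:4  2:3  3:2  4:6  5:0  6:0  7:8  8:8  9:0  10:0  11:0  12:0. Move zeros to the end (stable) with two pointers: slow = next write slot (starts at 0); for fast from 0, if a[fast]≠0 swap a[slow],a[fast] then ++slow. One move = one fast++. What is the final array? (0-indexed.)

[4, 4, 3, 2, 6, 8, 8, 0, 0, 0, 0, 0, 0]

slow=0 fast=0: a[fast]=4≠0 swap→a[0]=4, slow++,fast++
slow=1 fast=1: a[fast]=4≠0 swap→a[1]=4, slow++,fast++
slow=2 fast=2: a[fast]=3≠0 swap→a[2]=3, slow++,fast++
slow=3 fast=3: a[fast]=2≠0 swap→a[3]=2, slow++,fast++
slow=4 fast=4: a[fast]=6≠0 swap→a[4]=6, slow++,fast++
slow=5 fast=5: a[fast]=0, fast++
slow=5 fast=6: a[fast]=0, fast++
slow=5 fast=7: a[fast]=8≠0 swap→a[5]=8, slow++,fast++
slow=6 fast=8: a[fast]=8≠0 swap→a[6]=8, slow++,fast++
slow=7 fast=9: a[fast]=0, fast++
slow=7 fast=10: a[fast]=0, fast++
slow=7 fast=11: a[fast]=0, fast++
slow=7 fast=12: a[fast]=0, fast++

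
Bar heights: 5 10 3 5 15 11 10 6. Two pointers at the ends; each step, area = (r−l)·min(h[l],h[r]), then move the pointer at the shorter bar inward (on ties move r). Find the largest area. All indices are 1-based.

l=1 r=8: min(5,6)*7=35 best=35 *, l++
l=2 r=8: min(10,6)*6=36 best=36 *, r--
l=2 r=7: min(10,10)*5=50 best=50 *, r--
l=2 r=6: min(10,11)*4=40 best=50, l++
l=3 r=6: min(3,11)*3=9 best=50, l++
l=4 r=6: min(5,11)*2=10 best=50, l++
l=5 r=6: min(15,11)*1=11 best=50, r--

max area = 50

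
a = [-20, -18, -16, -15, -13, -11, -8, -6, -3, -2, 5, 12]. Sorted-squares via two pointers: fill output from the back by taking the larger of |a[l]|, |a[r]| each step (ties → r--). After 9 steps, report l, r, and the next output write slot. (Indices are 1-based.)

l=1 r=12: |-20|>|12| out[12]=400, l++
l=2 r=12: |-18|>|12| out[11]=324, l++
l=3 r=12: |-16|>|12| out[10]=256, l++
l=4 r=12: |-15|>|12| out[9]=225, l++
l=5 r=12: |-13|>|12| out[8]=169, l++
l=6 r=12: |-11|<=|12| out[7]=144, r--
l=6 r=11: |-11|>|5| out[6]=121, l++
l=7 r=11: |-8|>|5| out[5]=64, l++
l=8 r=11: |-6|>|5| out[4]=36, l++

l=9, r=11, next write slot=3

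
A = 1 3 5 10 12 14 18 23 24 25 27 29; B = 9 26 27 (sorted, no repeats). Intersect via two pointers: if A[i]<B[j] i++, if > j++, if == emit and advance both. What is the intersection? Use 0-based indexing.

intersection = [27]

[i=0,j=0] 1<9 → i++
[i=1,j=0] 3<9 → i++
[i=2,j=0] 5<9 → i++
[i=3,j=0] 10>9 → j++
[i=3,j=1] 10<26 → i++
[i=4,j=1] 12<26 → i++
[i=5,j=1] 14<26 → i++
[i=6,j=1] 18<26 → i++
[i=7,j=1] 23<26 → i++
[i=8,j=1] 24<26 → i++
[i=9,j=1] 25<26 → i++
[i=10,j=1] 27>26 → j++
[i=10,j=2] 27==27 emit → i++,j++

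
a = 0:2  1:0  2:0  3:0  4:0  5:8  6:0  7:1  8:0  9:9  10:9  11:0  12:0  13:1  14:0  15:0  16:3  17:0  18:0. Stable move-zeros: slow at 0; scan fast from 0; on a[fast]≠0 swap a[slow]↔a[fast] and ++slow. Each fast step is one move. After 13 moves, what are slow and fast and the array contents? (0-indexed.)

slow=5, fast=13, a=[2, 8, 1, 9, 9, 0, 0, 0, 0, 0, 0, 0, 0, 1, 0, 0, 3, 0, 0]

slow=0 fast=0: a[fast]=2≠0 swap→a[0]=2, slow++,fast++
slow=1 fast=1: a[fast]=0, fast++
slow=1 fast=2: a[fast]=0, fast++
slow=1 fast=3: a[fast]=0, fast++
slow=1 fast=4: a[fast]=0, fast++
slow=1 fast=5: a[fast]=8≠0 swap→a[1]=8, slow++,fast++
slow=2 fast=6: a[fast]=0, fast++
slow=2 fast=7: a[fast]=1≠0 swap→a[2]=1, slow++,fast++
slow=3 fast=8: a[fast]=0, fast++
slow=3 fast=9: a[fast]=9≠0 swap→a[3]=9, slow++,fast++
slow=4 fast=10: a[fast]=9≠0 swap→a[4]=9, slow++,fast++
slow=5 fast=11: a[fast]=0, fast++
slow=5 fast=12: a[fast]=0, fast++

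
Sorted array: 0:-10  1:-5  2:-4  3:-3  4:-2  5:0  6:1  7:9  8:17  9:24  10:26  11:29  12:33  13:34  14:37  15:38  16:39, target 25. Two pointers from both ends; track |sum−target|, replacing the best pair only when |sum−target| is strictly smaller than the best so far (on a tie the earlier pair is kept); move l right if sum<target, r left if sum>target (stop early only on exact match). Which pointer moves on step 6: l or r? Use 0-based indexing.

l=0 r=16: -10+39=29 d=4 *, r--
l=0 r=15: -10+38=28 d=3 *, r--
l=0 r=14: -10+37=27 d=2 *, r--
l=0 r=13: -10+34=24 d=1 *, l++
l=1 r=13: -5+34=29 d=4, r--
l=1 r=12: -5+33=28 d=3, r--

r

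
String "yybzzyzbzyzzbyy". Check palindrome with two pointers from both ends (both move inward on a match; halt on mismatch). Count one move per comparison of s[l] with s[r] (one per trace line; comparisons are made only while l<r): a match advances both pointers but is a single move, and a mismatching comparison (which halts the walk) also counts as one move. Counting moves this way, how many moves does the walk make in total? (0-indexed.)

l=0 r=14: 'y'=='y', l++,r--
l=1 r=13: 'y'=='y', l++,r--
l=2 r=12: 'b'=='b', l++,r--
l=3 r=11: 'z'=='z', l++,r--
l=4 r=10: 'z'=='z', l++,r--
l=5 r=9: 'y'=='y', l++,r--
l=6 r=8: 'z'=='z', l++,r--

7 moves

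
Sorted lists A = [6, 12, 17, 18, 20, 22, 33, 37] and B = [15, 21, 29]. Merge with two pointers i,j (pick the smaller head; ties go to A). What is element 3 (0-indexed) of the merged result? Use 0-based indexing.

merged[3] = 17

[i=0,j=0] A[i]=6<=B[j]=15 take 6 → i++
[i=1,j=0] A[i]=12<=B[j]=15 take 12 → i++
[i=2,j=0] A[i]=17>B[j]=15 take 15 → j++
[i=2,j=1] A[i]=17<=B[j]=21 take 17 → i++
[i=3,j=1] A[i]=18<=B[j]=21 take 18 → i++
[i=4,j=1] A[i]=20<=B[j]=21 take 20 → i++
[i=5,j=1] A[i]=22>B[j]=21 take 21 → j++
[i=5,j=2] A[i]=22<=B[j]=29 take 22 → i++
[i=6,j=2] A[i]=33>B[j]=29 take 29 → j++
[i=6,j=3] B done, take A[i]=33 → i++
[i=7,j=3] B done, take A[i]=37 → i++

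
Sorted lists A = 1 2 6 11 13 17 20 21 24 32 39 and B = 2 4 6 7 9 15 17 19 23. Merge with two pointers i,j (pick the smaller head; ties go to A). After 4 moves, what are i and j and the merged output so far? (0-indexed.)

[i=0,j=0] A[i]=1<=B[j]=2 take 1 → i++
[i=1,j=0] A[i]=2<=B[j]=2 take 2 → i++
[i=2,j=0] A[i]=6>B[j]=2 take 2 → j++
[i=2,j=1] A[i]=6>B[j]=4 take 4 → j++

i=2, j=2, merged so far=[1, 2, 2, 4]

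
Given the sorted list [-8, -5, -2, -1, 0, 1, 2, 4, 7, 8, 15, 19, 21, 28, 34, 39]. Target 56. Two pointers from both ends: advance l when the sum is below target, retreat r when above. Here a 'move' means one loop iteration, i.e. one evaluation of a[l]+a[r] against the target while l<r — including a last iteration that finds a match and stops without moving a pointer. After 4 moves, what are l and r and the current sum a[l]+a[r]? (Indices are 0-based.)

l=0 r=15: -8+39=31 <56, l++
l=1 r=15: -5+39=34 <56, l++
l=2 r=15: -2+39=37 <56, l++
l=3 r=15: -1+39=38 <56, l++

l=4, r=15, sum=39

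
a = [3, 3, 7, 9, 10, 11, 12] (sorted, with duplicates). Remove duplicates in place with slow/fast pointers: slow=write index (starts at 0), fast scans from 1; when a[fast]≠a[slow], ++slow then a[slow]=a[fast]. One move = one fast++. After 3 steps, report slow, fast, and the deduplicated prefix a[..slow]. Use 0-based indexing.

(s=0,f=1) a[fast]=3=a[slow] dup → fast++
(s=0,f=2) a[fast]=7≠a[slow]=3 write a[1]=7 → slow++,fast++
(s=1,f=3) a[fast]=9≠a[slow]=7 write a[2]=9 → slow++,fast++

slow=2, fast=4, prefix=[3, 7, 9]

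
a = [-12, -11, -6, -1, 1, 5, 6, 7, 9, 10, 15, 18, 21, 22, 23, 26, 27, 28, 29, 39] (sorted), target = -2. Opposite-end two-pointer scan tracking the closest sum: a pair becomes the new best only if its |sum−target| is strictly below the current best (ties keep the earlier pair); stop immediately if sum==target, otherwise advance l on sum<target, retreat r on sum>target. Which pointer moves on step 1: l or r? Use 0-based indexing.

r

l=0 r=19: -12+39=27 d=29 *, r--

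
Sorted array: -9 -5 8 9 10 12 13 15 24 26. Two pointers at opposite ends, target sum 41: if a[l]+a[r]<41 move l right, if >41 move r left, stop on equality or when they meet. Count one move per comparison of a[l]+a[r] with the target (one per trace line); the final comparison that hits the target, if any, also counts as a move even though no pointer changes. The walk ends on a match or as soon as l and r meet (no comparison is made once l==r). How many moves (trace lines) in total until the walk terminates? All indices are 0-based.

8 moves

l=0 r=9: -9+26=17 <41, l++
l=1 r=9: -5+26=21 <41, l++
l=2 r=9: 8+26=34 <41, l++
l=3 r=9: 9+26=35 <41, l++
l=4 r=9: 10+26=36 <41, l++
l=5 r=9: 12+26=38 <41, l++
l=6 r=9: 13+26=39 <41, l++
l=7 r=9: 15+26=41, found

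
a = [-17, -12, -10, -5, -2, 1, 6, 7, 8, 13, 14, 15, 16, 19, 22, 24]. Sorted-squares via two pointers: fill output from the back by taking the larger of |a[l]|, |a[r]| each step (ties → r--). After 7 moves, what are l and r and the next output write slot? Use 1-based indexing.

l=2, r=10, next write slot=9

[1,16] |-17|<=|24| out[16]=576 → r--
[1,15] |-17|<=|22| out[15]=484 → r--
[1,14] |-17|<=|19| out[14]=361 → r--
[1,13] |-17|>|16| out[13]=289 → l++
[2,13] |-12|<=|16| out[12]=256 → r--
[2,12] |-12|<=|15| out[11]=225 → r--
[2,11] |-12|<=|14| out[10]=196 → r--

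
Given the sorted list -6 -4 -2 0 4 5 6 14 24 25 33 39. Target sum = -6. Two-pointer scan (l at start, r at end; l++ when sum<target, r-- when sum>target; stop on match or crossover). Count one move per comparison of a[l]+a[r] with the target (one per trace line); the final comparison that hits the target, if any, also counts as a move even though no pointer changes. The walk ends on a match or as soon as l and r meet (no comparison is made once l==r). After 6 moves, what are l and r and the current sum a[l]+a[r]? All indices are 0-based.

l=0 r=11: -6+39=33 >-6, r--
l=0 r=10: -6+33=27 >-6, r--
l=0 r=9: -6+25=19 >-6, r--
l=0 r=8: -6+24=18 >-6, r--
l=0 r=7: -6+14=8 >-6, r--
l=0 r=6: -6+6=0 >-6, r--

l=0, r=5, sum=-1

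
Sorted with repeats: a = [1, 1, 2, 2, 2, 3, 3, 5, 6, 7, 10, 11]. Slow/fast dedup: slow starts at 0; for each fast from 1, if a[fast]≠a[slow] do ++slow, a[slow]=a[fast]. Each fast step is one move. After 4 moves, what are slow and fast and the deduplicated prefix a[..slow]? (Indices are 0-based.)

slow=1, fast=5, prefix=[1, 2]

slow=0 fast=1: a[fast]=1=a[slow] dup, fast++
slow=0 fast=2: a[fast]=2≠a[slow]=1 write a[1]=2, slow++,fast++
slow=1 fast=3: a[fast]=2=a[slow] dup, fast++
slow=1 fast=4: a[fast]=2=a[slow] dup, fast++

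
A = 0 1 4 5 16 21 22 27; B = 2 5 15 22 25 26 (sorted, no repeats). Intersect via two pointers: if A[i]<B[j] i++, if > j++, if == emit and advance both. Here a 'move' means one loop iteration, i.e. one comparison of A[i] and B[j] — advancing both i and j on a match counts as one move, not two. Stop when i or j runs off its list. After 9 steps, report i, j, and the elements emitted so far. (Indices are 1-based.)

[i=1,j=1] 0<2 → i++
[i=2,j=1] 1<2 → i++
[i=3,j=1] 4>2 → j++
[i=3,j=2] 4<5 → i++
[i=4,j=2] 5==5 emit → i++,j++
[i=5,j=3] 16>15 → j++
[i=5,j=4] 16<22 → i++
[i=6,j=4] 21<22 → i++
[i=7,j=4] 22==22 emit → i++,j++

i=8, j=5, emitted=[5, 22]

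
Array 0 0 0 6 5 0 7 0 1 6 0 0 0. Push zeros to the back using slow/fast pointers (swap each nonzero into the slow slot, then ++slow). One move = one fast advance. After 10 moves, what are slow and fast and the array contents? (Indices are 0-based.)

(s=0,f=0) a[fast]=0 → fast++
(s=0,f=1) a[fast]=0 → fast++
(s=0,f=2) a[fast]=0 → fast++
(s=0,f=3) a[fast]=6≠0 swap→a[0]=6 → slow++,fast++
(s=1,f=4) a[fast]=5≠0 swap→a[1]=5 → slow++,fast++
(s=2,f=5) a[fast]=0 → fast++
(s=2,f=6) a[fast]=7≠0 swap→a[2]=7 → slow++,fast++
(s=3,f=7) a[fast]=0 → fast++
(s=3,f=8) a[fast]=1≠0 swap→a[3]=1 → slow++,fast++
(s=4,f=9) a[fast]=6≠0 swap→a[4]=6 → slow++,fast++

slow=5, fast=10, a=[6, 5, 7, 1, 6, 0, 0, 0, 0, 0, 0, 0, 0]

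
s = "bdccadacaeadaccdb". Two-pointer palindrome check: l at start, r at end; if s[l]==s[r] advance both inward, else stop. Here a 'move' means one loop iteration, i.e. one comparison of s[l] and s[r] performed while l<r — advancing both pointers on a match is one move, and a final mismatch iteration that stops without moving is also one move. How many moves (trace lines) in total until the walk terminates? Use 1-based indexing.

8 moves

l=1 r=17: 'b'=='b', l++,r--
l=2 r=16: 'd'=='d', l++,r--
l=3 r=15: 'c'=='c', l++,r--
l=4 r=14: 'c'=='c', l++,r--
l=5 r=13: 'a'=='a', l++,r--
l=6 r=12: 'd'=='d', l++,r--
l=7 r=11: 'a'=='a', l++,r--
l=8 r=10: 'c'!='e', stop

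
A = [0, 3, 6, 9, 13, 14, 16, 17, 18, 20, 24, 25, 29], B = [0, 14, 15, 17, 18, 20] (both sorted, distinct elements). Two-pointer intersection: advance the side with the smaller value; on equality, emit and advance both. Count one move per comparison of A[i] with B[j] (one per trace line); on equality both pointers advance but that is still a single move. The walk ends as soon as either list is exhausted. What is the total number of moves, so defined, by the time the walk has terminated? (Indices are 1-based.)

11 moves

[i=1,j=1] 0==0 emit → i++,j++
[i=2,j=2] 3<14 → i++
[i=3,j=2] 6<14 → i++
[i=4,j=2] 9<14 → i++
[i=5,j=2] 13<14 → i++
[i=6,j=2] 14==14 emit → i++,j++
[i=7,j=3] 16>15 → j++
[i=7,j=4] 16<17 → i++
[i=8,j=4] 17==17 emit → i++,j++
[i=9,j=5] 18==18 emit → i++,j++
[i=10,j=6] 20==20 emit → i++,j++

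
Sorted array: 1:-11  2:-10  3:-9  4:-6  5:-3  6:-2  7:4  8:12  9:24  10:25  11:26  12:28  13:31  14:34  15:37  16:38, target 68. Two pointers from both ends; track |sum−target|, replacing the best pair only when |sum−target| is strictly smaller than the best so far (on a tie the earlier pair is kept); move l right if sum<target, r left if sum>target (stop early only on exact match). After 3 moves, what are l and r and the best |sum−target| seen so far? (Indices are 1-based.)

l=4, r=16, best |Δ|=39

[1,16] -11+38=27 d=41 * → l++
[2,16] -10+38=28 d=40 * → l++
[3,16] -9+38=29 d=39 * → l++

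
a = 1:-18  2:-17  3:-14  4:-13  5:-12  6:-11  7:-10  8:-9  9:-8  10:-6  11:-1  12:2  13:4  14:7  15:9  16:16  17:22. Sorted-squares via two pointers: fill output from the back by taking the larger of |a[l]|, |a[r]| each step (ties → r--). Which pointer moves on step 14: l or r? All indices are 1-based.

l

[1,17] |-18|<=|22| out[17]=484 → r--
[1,16] |-18|>|16| out[16]=324 → l++
[2,16] |-17|>|16| out[15]=289 → l++
[3,16] |-14|<=|16| out[14]=256 → r--
[3,15] |-14|>|9| out[13]=196 → l++
[4,15] |-13|>|9| out[12]=169 → l++
[5,15] |-12|>|9| out[11]=144 → l++
[6,15] |-11|>|9| out[10]=121 → l++
[7,15] |-10|>|9| out[9]=100 → l++
[8,15] |-9|<=|9| out[8]=81 → r--
[8,14] |-9|>|7| out[7]=81 → l++
[9,14] |-8|>|7| out[6]=64 → l++
[10,14] |-6|<=|7| out[5]=49 → r--
[10,13] |-6|>|4| out[4]=36 → l++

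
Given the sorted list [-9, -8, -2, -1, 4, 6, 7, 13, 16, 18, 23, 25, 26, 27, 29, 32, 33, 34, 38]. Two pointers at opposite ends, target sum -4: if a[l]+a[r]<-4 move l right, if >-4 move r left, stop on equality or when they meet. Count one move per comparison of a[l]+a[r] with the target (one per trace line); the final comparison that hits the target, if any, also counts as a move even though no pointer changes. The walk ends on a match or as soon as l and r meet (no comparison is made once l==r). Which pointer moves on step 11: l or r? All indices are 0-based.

r

[0,18] -9+38=29 >-4 → r--
[0,17] -9+34=25 >-4 → r--
[0,16] -9+33=24 >-4 → r--
[0,15] -9+32=23 >-4 → r--
[0,14] -9+29=20 >-4 → r--
[0,13] -9+27=18 >-4 → r--
[0,12] -9+26=17 >-4 → r--
[0,11] -9+25=16 >-4 → r--
[0,10] -9+23=14 >-4 → r--
[0,9] -9+18=9 >-4 → r--
[0,8] -9+16=7 >-4 → r--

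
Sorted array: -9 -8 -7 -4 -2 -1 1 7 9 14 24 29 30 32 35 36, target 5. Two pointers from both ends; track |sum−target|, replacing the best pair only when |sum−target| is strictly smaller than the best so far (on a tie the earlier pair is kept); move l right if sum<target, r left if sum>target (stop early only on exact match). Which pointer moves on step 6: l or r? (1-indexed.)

l=1 r=16: -9+36=27 d=22 *, r--
l=1 r=15: -9+35=26 d=21 *, r--
l=1 r=14: -9+32=23 d=18 *, r--
l=1 r=13: -9+30=21 d=16 *, r--
l=1 r=12: -9+29=20 d=15 *, r--
l=1 r=11: -9+24=15 d=10 *, r--

r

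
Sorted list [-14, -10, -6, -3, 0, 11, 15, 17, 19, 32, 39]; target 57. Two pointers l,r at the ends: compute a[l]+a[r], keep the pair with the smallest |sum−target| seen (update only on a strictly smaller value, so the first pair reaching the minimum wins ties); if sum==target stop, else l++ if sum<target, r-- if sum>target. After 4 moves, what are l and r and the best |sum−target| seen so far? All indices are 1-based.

[1,11] -14+39=25 d=32 * → l++
[2,11] -10+39=29 d=28 * → l++
[3,11] -6+39=33 d=24 * → l++
[4,11] -3+39=36 d=21 * → l++

l=5, r=11, best |Δ|=21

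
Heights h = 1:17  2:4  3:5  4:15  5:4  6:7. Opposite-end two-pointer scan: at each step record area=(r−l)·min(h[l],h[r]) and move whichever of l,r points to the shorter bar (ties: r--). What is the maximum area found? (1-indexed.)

max area = 45

l=1 r=6: min(17,7)*5=35 best=35 *, r--
l=1 r=5: min(17,4)*4=16 best=35, r--
l=1 r=4: min(17,15)*3=45 best=45 *, r--
l=1 r=3: min(17,5)*2=10 best=45, r--
l=1 r=2: min(17,4)*1=4 best=45, r--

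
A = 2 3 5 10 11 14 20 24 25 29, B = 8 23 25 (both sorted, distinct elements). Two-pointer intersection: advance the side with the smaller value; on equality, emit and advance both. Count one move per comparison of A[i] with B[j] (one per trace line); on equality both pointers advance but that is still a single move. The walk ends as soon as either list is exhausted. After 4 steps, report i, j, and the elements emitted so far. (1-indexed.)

i=4, j=2, emitted=[]

i=1 j=1: 2<8, i++
i=2 j=1: 3<8, i++
i=3 j=1: 5<8, i++
i=4 j=1: 10>8, j++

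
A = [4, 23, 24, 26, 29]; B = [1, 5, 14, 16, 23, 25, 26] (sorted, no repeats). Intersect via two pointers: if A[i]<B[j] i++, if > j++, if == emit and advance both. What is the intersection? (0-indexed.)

[i=0,j=0] 4>1 → j++
[i=0,j=1] 4<5 → i++
[i=1,j=1] 23>5 → j++
[i=1,j=2] 23>14 → j++
[i=1,j=3] 23>16 → j++
[i=1,j=4] 23==23 emit → i++,j++
[i=2,j=5] 24<25 → i++
[i=3,j=5] 26>25 → j++
[i=3,j=6] 26==26 emit → i++,j++

intersection = [23, 26]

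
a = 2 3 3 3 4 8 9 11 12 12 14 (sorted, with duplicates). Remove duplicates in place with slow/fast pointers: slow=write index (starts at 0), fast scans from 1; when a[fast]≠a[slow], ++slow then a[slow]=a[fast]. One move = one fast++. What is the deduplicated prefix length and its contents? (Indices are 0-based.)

(s=0,f=1) a[fast]=3≠a[slow]=2 write a[1]=3 → slow++,fast++
(s=1,f=2) a[fast]=3=a[slow] dup → fast++
(s=1,f=3) a[fast]=3=a[slow] dup → fast++
(s=1,f=4) a[fast]=4≠a[slow]=3 write a[2]=4 → slow++,fast++
(s=2,f=5) a[fast]=8≠a[slow]=4 write a[3]=8 → slow++,fast++
(s=3,f=6) a[fast]=9≠a[slow]=8 write a[4]=9 → slow++,fast++
(s=4,f=7) a[fast]=11≠a[slow]=9 write a[5]=11 → slow++,fast++
(s=5,f=8) a[fast]=12≠a[slow]=11 write a[6]=12 → slow++,fast++
(s=6,f=9) a[fast]=12=a[slow] dup → fast++
(s=6,f=10) a[fast]=14≠a[slow]=12 write a[7]=14 → slow++,fast++

length 8; prefix = [2, 3, 4, 8, 9, 11, 12, 14]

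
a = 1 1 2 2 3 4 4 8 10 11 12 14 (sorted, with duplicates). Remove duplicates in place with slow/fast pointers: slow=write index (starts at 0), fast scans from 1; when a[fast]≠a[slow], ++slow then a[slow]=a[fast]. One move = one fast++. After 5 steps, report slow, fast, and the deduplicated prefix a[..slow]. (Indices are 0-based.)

slow=0 fast=1: a[fast]=1=a[slow] dup, fast++
slow=0 fast=2: a[fast]=2≠a[slow]=1 write a[1]=2, slow++,fast++
slow=1 fast=3: a[fast]=2=a[slow] dup, fast++
slow=1 fast=4: a[fast]=3≠a[slow]=2 write a[2]=3, slow++,fast++
slow=2 fast=5: a[fast]=4≠a[slow]=3 write a[3]=4, slow++,fast++

slow=3, fast=6, prefix=[1, 2, 3, 4]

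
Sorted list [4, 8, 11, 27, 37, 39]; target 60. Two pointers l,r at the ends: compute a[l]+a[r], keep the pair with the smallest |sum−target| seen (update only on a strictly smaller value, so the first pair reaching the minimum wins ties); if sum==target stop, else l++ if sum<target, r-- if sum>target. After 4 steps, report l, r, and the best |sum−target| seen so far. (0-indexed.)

l=3, r=4, best |Δ|=6

l=0 r=5: 4+39=43 d=17 *, l++
l=1 r=5: 8+39=47 d=13 *, l++
l=2 r=5: 11+39=50 d=10 *, l++
l=3 r=5: 27+39=66 d=6 *, r--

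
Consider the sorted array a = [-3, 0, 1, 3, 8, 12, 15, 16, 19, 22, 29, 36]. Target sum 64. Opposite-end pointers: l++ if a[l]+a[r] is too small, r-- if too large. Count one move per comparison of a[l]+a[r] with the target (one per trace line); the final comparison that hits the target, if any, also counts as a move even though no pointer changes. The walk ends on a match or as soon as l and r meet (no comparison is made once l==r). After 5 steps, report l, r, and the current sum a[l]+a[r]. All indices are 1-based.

[1,12] -3+36=33 <64 → l++
[2,12] 0+36=36 <64 → l++
[3,12] 1+36=37 <64 → l++
[4,12] 3+36=39 <64 → l++
[5,12] 8+36=44 <64 → l++

l=6, r=12, sum=48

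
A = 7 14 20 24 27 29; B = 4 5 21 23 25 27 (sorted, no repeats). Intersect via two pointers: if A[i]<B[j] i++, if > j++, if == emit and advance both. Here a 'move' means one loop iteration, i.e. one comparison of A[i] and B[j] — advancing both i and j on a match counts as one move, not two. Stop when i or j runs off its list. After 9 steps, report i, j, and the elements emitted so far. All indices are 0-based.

i=4, j=5, emitted=[]

[i=0,j=0] 7>4 → j++
[i=0,j=1] 7>5 → j++
[i=0,j=2] 7<21 → i++
[i=1,j=2] 14<21 → i++
[i=2,j=2] 20<21 → i++
[i=3,j=2] 24>21 → j++
[i=3,j=3] 24>23 → j++
[i=3,j=4] 24<25 → i++
[i=4,j=4] 27>25 → j++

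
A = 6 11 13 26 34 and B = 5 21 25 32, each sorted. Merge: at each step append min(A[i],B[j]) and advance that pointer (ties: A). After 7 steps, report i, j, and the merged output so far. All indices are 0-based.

i=0 j=0: A[i]=6>B[j]=5 take 5, j++
i=0 j=1: A[i]=6<=B[j]=21 take 6, i++
i=1 j=1: A[i]=11<=B[j]=21 take 11, i++
i=2 j=1: A[i]=13<=B[j]=21 take 13, i++
i=3 j=1: A[i]=26>B[j]=21 take 21, j++
i=3 j=2: A[i]=26>B[j]=25 take 25, j++
i=3 j=3: A[i]=26<=B[j]=32 take 26, i++

i=4, j=3, merged so far=[5, 6, 11, 13, 21, 25, 26]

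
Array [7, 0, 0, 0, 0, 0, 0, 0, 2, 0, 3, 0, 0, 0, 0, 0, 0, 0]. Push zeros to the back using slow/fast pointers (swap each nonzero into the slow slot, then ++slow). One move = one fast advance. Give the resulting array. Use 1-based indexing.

[7, 2, 3, 0, 0, 0, 0, 0, 0, 0, 0, 0, 0, 0, 0, 0, 0, 0]

(s=1,f=1) a[fast]=7≠0 swap→a[1]=7 → slow++,fast++
(s=2,f=2) a[fast]=0 → fast++
(s=2,f=3) a[fast]=0 → fast++
(s=2,f=4) a[fast]=0 → fast++
(s=2,f=5) a[fast]=0 → fast++
(s=2,f=6) a[fast]=0 → fast++
(s=2,f=7) a[fast]=0 → fast++
(s=2,f=8) a[fast]=0 → fast++
(s=2,f=9) a[fast]=2≠0 swap→a[2]=2 → slow++,fast++
(s=3,f=10) a[fast]=0 → fast++
(s=3,f=11) a[fast]=3≠0 swap→a[3]=3 → slow++,fast++
(s=4,f=12) a[fast]=0 → fast++
(s=4,f=13) a[fast]=0 → fast++
(s=4,f=14) a[fast]=0 → fast++
(s=4,f=15) a[fast]=0 → fast++
(s=4,f=16) a[fast]=0 → fast++
(s=4,f=17) a[fast]=0 → fast++
(s=4,f=18) a[fast]=0 → fast++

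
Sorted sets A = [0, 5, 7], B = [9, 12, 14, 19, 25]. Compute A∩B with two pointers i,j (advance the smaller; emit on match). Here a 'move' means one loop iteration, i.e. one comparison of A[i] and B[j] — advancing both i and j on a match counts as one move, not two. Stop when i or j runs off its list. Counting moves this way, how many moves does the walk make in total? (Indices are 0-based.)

3 moves

[i=0,j=0] 0<9 → i++
[i=1,j=0] 5<9 → i++
[i=2,j=0] 7<9 → i++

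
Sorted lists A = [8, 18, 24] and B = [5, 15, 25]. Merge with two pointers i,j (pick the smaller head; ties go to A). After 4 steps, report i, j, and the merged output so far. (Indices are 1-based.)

i=1 j=1: A[i]=8>B[j]=5 take 5, j++
i=1 j=2: A[i]=8<=B[j]=15 take 8, i++
i=2 j=2: A[i]=18>B[j]=15 take 15, j++
i=2 j=3: A[i]=18<=B[j]=25 take 18, i++

i=3, j=3, merged so far=[5, 8, 15, 18]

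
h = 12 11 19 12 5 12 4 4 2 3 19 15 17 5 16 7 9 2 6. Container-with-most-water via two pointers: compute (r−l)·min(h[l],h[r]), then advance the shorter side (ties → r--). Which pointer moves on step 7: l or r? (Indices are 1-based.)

r

[1,19] min(12,6)*18=108 best=108 * → r--
[1,18] min(12,2)*17=34 best=108 → r--
[1,17] min(12,9)*16=144 best=144 * → r--
[1,16] min(12,7)*15=105 best=144 → r--
[1,15] min(12,16)*14=168 best=168 * → l++
[2,15] min(11,16)*13=143 best=168 → l++
[3,15] min(19,16)*12=192 best=192 * → r--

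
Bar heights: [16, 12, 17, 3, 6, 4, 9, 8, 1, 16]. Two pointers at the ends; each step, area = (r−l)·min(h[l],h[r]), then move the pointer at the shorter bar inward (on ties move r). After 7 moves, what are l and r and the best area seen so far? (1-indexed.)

l=1, r=3, best area=144

[1,10] min(16,16)*9=144 best=144 * → r--
[1,9] min(16,1)*8=8 best=144 → r--
[1,8] min(16,8)*7=56 best=144 → r--
[1,7] min(16,9)*6=54 best=144 → r--
[1,6] min(16,4)*5=20 best=144 → r--
[1,5] min(16,6)*4=24 best=144 → r--
[1,4] min(16,3)*3=9 best=144 → r--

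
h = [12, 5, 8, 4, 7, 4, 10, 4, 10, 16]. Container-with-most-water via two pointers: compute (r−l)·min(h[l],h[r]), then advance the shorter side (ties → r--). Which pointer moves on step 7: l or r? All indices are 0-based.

l

[0,9] min(12,16)*9=108 best=108 * → l++
[1,9] min(5,16)*8=40 best=108 → l++
[2,9] min(8,16)*7=56 best=108 → l++
[3,9] min(4,16)*6=24 best=108 → l++
[4,9] min(7,16)*5=35 best=108 → l++
[5,9] min(4,16)*4=16 best=108 → l++
[6,9] min(10,16)*3=30 best=108 → l++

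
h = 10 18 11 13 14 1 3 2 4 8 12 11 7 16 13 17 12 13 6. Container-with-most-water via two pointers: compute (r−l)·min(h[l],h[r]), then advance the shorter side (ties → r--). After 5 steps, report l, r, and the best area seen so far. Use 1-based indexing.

l=2, r=15, best area=238

[1,19] min(10,6)*18=108 best=108 * → r--
[1,18] min(10,13)*17=170 best=170 * → l++
[2,18] min(18,13)*16=208 best=208 * → r--
[2,17] min(18,12)*15=180 best=208 → r--
[2,16] min(18,17)*14=238 best=238 * → r--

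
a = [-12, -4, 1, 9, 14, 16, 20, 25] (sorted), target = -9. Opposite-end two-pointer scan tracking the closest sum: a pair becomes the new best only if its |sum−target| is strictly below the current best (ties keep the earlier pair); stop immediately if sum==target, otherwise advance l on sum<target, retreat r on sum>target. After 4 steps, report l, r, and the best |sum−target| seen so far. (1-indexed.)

l=1, r=4, best |Δ|=11

[1,8] -12+25=13 d=22 * → r--
[1,7] -12+20=8 d=17 * → r--
[1,6] -12+16=4 d=13 * → r--
[1,5] -12+14=2 d=11 * → r--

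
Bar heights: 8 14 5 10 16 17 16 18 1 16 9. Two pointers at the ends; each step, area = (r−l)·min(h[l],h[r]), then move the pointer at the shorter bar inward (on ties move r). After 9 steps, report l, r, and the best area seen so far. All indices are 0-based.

l=0 r=10: min(8,9)*10=80 best=80 *, l++
l=1 r=10: min(14,9)*9=81 best=81 *, r--
l=1 r=9: min(14,16)*8=112 best=112 *, l++
l=2 r=9: min(5,16)*7=35 best=112, l++
l=3 r=9: min(10,16)*6=60 best=112, l++
l=4 r=9: min(16,16)*5=80 best=112, r--
l=4 r=8: min(16,1)*4=4 best=112, r--
l=4 r=7: min(16,18)*3=48 best=112, l++
l=5 r=7: min(17,18)*2=34 best=112, l++

l=6, r=7, best area=112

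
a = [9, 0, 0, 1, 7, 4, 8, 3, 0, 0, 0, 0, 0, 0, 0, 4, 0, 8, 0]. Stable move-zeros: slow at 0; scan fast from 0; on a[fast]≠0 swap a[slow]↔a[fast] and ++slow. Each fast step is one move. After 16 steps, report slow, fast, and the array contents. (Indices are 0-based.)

(s=0,f=0) a[fast]=9≠0 swap→a[0]=9 → slow++,fast++
(s=1,f=1) a[fast]=0 → fast++
(s=1,f=2) a[fast]=0 → fast++
(s=1,f=3) a[fast]=1≠0 swap→a[1]=1 → slow++,fast++
(s=2,f=4) a[fast]=7≠0 swap→a[2]=7 → slow++,fast++
(s=3,f=5) a[fast]=4≠0 swap→a[3]=4 → slow++,fast++
(s=4,f=6) a[fast]=8≠0 swap→a[4]=8 → slow++,fast++
(s=5,f=7) a[fast]=3≠0 swap→a[5]=3 → slow++,fast++
(s=6,f=8) a[fast]=0 → fast++
(s=6,f=9) a[fast]=0 → fast++
(s=6,f=10) a[fast]=0 → fast++
(s=6,f=11) a[fast]=0 → fast++
(s=6,f=12) a[fast]=0 → fast++
(s=6,f=13) a[fast]=0 → fast++
(s=6,f=14) a[fast]=0 → fast++
(s=6,f=15) a[fast]=4≠0 swap→a[6]=4 → slow++,fast++

slow=7, fast=16, a=[9, 1, 7, 4, 8, 3, 4, 0, 0, 0, 0, 0, 0, 0, 0, 0, 0, 8, 0]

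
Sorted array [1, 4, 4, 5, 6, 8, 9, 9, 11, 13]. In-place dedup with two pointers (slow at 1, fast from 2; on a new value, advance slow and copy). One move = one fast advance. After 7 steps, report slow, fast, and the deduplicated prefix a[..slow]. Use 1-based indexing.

(s=1,f=2) a[fast]=4≠a[slow]=1 write a[2]=4 → slow++,fast++
(s=2,f=3) a[fast]=4=a[slow] dup → fast++
(s=2,f=4) a[fast]=5≠a[slow]=4 write a[3]=5 → slow++,fast++
(s=3,f=5) a[fast]=6≠a[slow]=5 write a[4]=6 → slow++,fast++
(s=4,f=6) a[fast]=8≠a[slow]=6 write a[5]=8 → slow++,fast++
(s=5,f=7) a[fast]=9≠a[slow]=8 write a[6]=9 → slow++,fast++
(s=6,f=8) a[fast]=9=a[slow] dup → fast++

slow=6, fast=9, prefix=[1, 4, 5, 6, 8, 9]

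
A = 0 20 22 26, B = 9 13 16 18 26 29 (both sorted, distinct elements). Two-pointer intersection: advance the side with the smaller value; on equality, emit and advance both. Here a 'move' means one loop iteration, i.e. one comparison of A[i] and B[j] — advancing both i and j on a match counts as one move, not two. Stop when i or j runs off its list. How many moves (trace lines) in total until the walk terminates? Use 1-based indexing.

8 moves

[i=1,j=1] 0<9 → i++
[i=2,j=1] 20>9 → j++
[i=2,j=2] 20>13 → j++
[i=2,j=3] 20>16 → j++
[i=2,j=4] 20>18 → j++
[i=2,j=5] 20<26 → i++
[i=3,j=5] 22<26 → i++
[i=4,j=5] 26==26 emit → i++,j++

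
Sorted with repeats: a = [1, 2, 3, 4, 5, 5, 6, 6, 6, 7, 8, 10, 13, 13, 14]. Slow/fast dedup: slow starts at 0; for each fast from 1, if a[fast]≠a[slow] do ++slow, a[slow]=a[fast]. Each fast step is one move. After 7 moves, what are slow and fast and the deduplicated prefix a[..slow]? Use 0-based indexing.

slow=0 fast=1: a[fast]=2≠a[slow]=1 write a[1]=2, slow++,fast++
slow=1 fast=2: a[fast]=3≠a[slow]=2 write a[2]=3, slow++,fast++
slow=2 fast=3: a[fast]=4≠a[slow]=3 write a[3]=4, slow++,fast++
slow=3 fast=4: a[fast]=5≠a[slow]=4 write a[4]=5, slow++,fast++
slow=4 fast=5: a[fast]=5=a[slow] dup, fast++
slow=4 fast=6: a[fast]=6≠a[slow]=5 write a[5]=6, slow++,fast++
slow=5 fast=7: a[fast]=6=a[slow] dup, fast++

slow=5, fast=8, prefix=[1, 2, 3, 4, 5, 6]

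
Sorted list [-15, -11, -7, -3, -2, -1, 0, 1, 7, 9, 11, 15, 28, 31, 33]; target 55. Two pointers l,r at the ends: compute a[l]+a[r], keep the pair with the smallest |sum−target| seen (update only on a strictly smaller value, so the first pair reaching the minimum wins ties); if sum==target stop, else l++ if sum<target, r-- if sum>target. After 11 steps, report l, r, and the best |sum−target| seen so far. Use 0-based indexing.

l=11, r=14, best |Δ|=11

[0,14] -15+33=18 d=37 * → l++
[1,14] -11+33=22 d=33 * → l++
[2,14] -7+33=26 d=29 * → l++
[3,14] -3+33=30 d=25 * → l++
[4,14] -2+33=31 d=24 * → l++
[5,14] -1+33=32 d=23 * → l++
[6,14] 0+33=33 d=22 * → l++
[7,14] 1+33=34 d=21 * → l++
[8,14] 7+33=40 d=15 * → l++
[9,14] 9+33=42 d=13 * → l++
[10,14] 11+33=44 d=11 * → l++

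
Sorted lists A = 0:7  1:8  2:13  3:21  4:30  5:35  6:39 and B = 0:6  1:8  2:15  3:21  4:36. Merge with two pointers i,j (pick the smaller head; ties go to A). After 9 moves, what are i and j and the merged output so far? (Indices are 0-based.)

i=5, j=4, merged so far=[6, 7, 8, 8, 13, 15, 21, 21, 30]

[i=0,j=0] A[i]=7>B[j]=6 take 6 → j++
[i=0,j=1] A[i]=7<=B[j]=8 take 7 → i++
[i=1,j=1] A[i]=8<=B[j]=8 take 8 → i++
[i=2,j=1] A[i]=13>B[j]=8 take 8 → j++
[i=2,j=2] A[i]=13<=B[j]=15 take 13 → i++
[i=3,j=2] A[i]=21>B[j]=15 take 15 → j++
[i=3,j=3] A[i]=21<=B[j]=21 take 21 → i++
[i=4,j=3] A[i]=30>B[j]=21 take 21 → j++
[i=4,j=4] A[i]=30<=B[j]=36 take 30 → i++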